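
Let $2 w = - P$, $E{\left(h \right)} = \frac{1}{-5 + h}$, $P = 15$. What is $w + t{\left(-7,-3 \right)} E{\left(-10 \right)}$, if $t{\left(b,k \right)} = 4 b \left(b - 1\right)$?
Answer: $- \frac{673}{30} \approx -22.433$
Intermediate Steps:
$t{\left(b,k \right)} = 4 b \left(-1 + b\right)$
$w = - \frac{15}{2}$ ($w = \frac{\left(-1\right) 15}{2} = \frac{1}{2} \left(-15\right) = - \frac{15}{2} \approx -7.5$)
$w + t{\left(-7,-3 \right)} E{\left(-10 \right)} = - \frac{15}{2} + \frac{4 \left(-7\right) \left(-1 - 7\right)}{-5 - 10} = - \frac{15}{2} + \frac{4 \left(-7\right) \left(-8\right)}{-15} = - \frac{15}{2} + 224 \left(- \frac{1}{15}\right) = - \frac{15}{2} - \frac{224}{15} = - \frac{673}{30}$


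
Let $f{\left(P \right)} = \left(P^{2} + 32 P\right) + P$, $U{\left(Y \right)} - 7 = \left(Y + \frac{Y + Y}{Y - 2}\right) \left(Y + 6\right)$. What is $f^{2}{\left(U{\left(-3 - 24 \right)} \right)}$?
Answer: $\frac{65263453488568384}{707281} \approx 9.2274 \cdot 10^{10}$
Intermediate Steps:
$U{\left(Y \right)} = 7 + \left(6 + Y\right) \left(Y + \frac{2 Y}{-2 + Y}\right)$ ($U{\left(Y \right)} = 7 + \left(Y + \frac{Y + Y}{Y - 2}\right) \left(Y + 6\right) = 7 + \left(Y + \frac{2 Y}{-2 + Y}\right) \left(6 + Y\right) = 7 + \left(6 + Y\right) \left(Y + \frac{2 Y}{-2 + Y}\right)$)
$f{\left(P \right)} = P^{2} + 33 P$
$f^{2}{\left(U{\left(-3 - 24 \right)} \right)} = \left(\frac{-14 + \left(-3 - 24\right)^{3} + 6 \left(-3 - 24\right)^{2} + 7 \left(-3 - 24\right)}{-2 - 27} \left(33 + \frac{-14 + \left(-3 - 24\right)^{3} + 6 \left(-3 - 24\right)^{2} + 7 \left(-3 - 24\right)}{-2 - 27}\right)\right)^{2} = \left(\frac{-14 + \left(-27\right)^{3} + 6 \left(-27\right)^{2} + 7 \left(-27\right)}{-2 - 27} \left(33 + \frac{-14 + \left(-27\right)^{3} + 6 \left(-27\right)^{2} + 7 \left(-27\right)}{-2 - 27}\right)\right)^{2} = \left(\frac{-14 - 19683 + 6 \cdot 729 - 189}{-29} \left(33 + \frac{-14 - 19683 + 6 \cdot 729 - 189}{-29}\right)\right)^{2} = \left(- \frac{-14 - 19683 + 4374 - 189}{29} \left(33 - \frac{-14 - 19683 + 4374 - 189}{29}\right)\right)^{2} = \left(\left(- \frac{1}{29}\right) \left(-15512\right) \left(33 - - \frac{15512}{29}\right)\right)^{2} = \left(\frac{15512 \left(33 + \frac{15512}{29}\right)}{29}\right)^{2} = \left(\frac{15512}{29} \cdot \frac{16469}{29}\right)^{2} = \left(\frac{255467128}{841}\right)^{2} = \frac{65263453488568384}{707281}$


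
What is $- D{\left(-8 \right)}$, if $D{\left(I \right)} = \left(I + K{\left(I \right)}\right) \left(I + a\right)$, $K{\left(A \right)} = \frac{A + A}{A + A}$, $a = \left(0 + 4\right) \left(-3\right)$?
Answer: $-140$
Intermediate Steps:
$a = -12$ ($a = 4 \left(-3\right) = -12$)
$K{\left(A \right)} = 1$ ($K{\left(A \right)} = \frac{2 A}{2 A} = 2 A \frac{1}{2 A} = 1$)
$D{\left(I \right)} = \left(1 + I\right) \left(-12 + I\right)$ ($D{\left(I \right)} = \left(I + 1\right) \left(I - 12\right) = \left(1 + I\right) \left(-12 + I\right)$)
$- D{\left(-8 \right)} = - (-12 + \left(-8\right)^{2} - -88) = - (-12 + 64 + 88) = \left(-1\right) 140 = -140$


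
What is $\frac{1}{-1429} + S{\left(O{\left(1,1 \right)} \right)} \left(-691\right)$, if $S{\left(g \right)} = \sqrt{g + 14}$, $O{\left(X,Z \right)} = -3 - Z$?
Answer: $- \frac{1}{1429} - 691 \sqrt{10} \approx -2185.1$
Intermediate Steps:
$S{\left(g \right)} = \sqrt{14 + g}$
$\frac{1}{-1429} + S{\left(O{\left(1,1 \right)} \right)} \left(-691\right) = \frac{1}{-1429} + \sqrt{14 - 4} \left(-691\right) = - \frac{1}{1429} + \sqrt{14 - 4} \left(-691\right) = - \frac{1}{1429} + \sqrt{10} \left(-691\right) = - \frac{1}{1429} - 691 \sqrt{10}$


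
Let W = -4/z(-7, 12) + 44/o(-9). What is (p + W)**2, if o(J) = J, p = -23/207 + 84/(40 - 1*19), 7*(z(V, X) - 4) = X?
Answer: 289/100 ≈ 2.8900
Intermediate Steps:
z(V, X) = 4 + X/7
p = 35/9 (p = -23*1/207 + 84/(40 - 19) = -1/9 + 84/21 = -1/9 + 84*(1/21) = -1/9 + 4 = 35/9 ≈ 3.8889)
W = -503/90 (W = -4/(4 + (1/7)*12) + 44/(-9) = -4/(4 + 12/7) + 44*(-1/9) = -4/40/7 - 44/9 = -4*7/40 - 44/9 = -7/10 - 44/9 = -503/90 ≈ -5.5889)
(p + W)**2 = (35/9 - 503/90)**2 = (-17/10)**2 = 289/100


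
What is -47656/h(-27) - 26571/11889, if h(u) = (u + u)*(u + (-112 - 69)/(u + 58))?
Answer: -528464131/18154503 ≈ -29.109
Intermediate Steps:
h(u) = 2*u*(u - 181/(58 + u)) (h(u) = (2*u)*(u - 181/(58 + u)) = 2*u*(u - 181/(58 + u)))
-47656/h(-27) - 26571/11889 = -47656*(-(58 - 27)/(54*(-181 + (-27)**2 + 58*(-27)))) - 26571/11889 = -47656*(-31/(54*(-181 + 729 - 1566))) - 26571*1/11889 = -47656/(2*(-27)*(1/31)*(-1018)) - 8857/3963 = -47656/54972/31 - 8857/3963 = -47656*31/54972 - 8857/3963 = -369334/13743 - 8857/3963 = -528464131/18154503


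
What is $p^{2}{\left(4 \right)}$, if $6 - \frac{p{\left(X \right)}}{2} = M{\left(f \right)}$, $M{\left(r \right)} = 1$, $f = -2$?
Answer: $100$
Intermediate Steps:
$p{\left(X \right)} = 10$ ($p{\left(X \right)} = 12 - 2 = 10$)
$p^{2}{\left(4 \right)} = 10^{2} = 100$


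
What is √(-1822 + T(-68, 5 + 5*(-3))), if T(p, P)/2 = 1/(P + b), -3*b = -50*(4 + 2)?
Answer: I*√409945/15 ≈ 42.685*I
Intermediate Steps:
b = 100 (b = -(-50)*(4 + 2)/3 = -(-50)*6/3 = -⅓*(-300) = 100)
T(p, P) = 2/(100 + P) (T(p, P) = 2/(P + 100) = 2/(100 + P))
√(-1822 + T(-68, 5 + 5*(-3))) = √(-1822 + 2/(100 + (5 + 5*(-3)))) = √(-1822 + 2/(100 + (5 - 15))) = √(-1822 + 2/(100 - 10)) = √(-1822 + 2/90) = √(-1822 + 2*(1/90)) = √(-1822 + 1/45) = √(-81989/45) = I*√409945/15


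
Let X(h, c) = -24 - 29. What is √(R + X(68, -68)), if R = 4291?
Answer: √4238 ≈ 65.100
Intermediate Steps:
X(h, c) = -53
√(R + X(68, -68)) = √(4291 - 53) = √4238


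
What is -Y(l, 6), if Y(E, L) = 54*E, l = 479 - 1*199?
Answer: -15120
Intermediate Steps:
l = 280 (l = 479 - 199 = 280)
-Y(l, 6) = -54*280 = -1*15120 = -15120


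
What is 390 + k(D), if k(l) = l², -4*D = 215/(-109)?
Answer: 74183665/190096 ≈ 390.24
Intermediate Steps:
D = 215/436 (D = -215/(4*(-109)) = -215*(-1)/(4*109) = -¼*(-215/109) = 215/436 ≈ 0.49312)
390 + k(D) = 390 + (215/436)² = 390 + 46225/190096 = 74183665/190096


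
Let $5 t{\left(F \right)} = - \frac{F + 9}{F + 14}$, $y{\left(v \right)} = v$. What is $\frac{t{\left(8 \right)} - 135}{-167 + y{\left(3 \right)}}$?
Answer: $\frac{14867}{18040} \approx 0.82411$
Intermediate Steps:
$t{\left(F \right)} = - \frac{9 + F}{5 \left(14 + F\right)}$ ($t{\left(F \right)} = \frac{\left(-1\right) \frac{F + 9}{F + 14}}{5} = \frac{\left(-1\right) \frac{9 + F}{14 + F}}{5} = \frac{\left(-1\right) \frac{1}{14 + F} \left(9 + F\right)}{5} = - \frac{9 + F}{5 \left(14 + F\right)}$)
$\frac{t{\left(8 \right)} - 135}{-167 + y{\left(3 \right)}} = \frac{\frac{-9 - 8}{5 \left(14 + 8\right)} - 135}{-167 + 3} = \frac{\frac{-9 - 8}{5 \cdot 22} - 135}{-164} = \left(\frac{1}{5} \cdot \frac{1}{22} \left(-17\right) - 135\right) \left(- \frac{1}{164}\right) = \left(- \frac{17}{110} - 135\right) \left(- \frac{1}{164}\right) = \left(- \frac{14867}{110}\right) \left(- \frac{1}{164}\right) = \frac{14867}{18040}$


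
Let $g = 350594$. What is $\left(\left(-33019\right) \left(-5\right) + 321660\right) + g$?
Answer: $837349$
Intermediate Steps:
$\left(\left(-33019\right) \left(-5\right) + 321660\right) + g = \left(\left(-33019\right) \left(-5\right) + 321660\right) + 350594 = \left(165095 + 321660\right) + 350594 = 486755 + 350594 = 837349$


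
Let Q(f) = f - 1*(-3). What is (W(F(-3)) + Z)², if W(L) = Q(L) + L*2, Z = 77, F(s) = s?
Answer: 5041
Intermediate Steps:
Q(f) = 3 + f (Q(f) = f + 3 = 3 + f)
W(L) = 3 + 3*L (W(L) = (3 + L) + L*2 = (3 + L) + 2*L = 3 + 3*L)
(W(F(-3)) + Z)² = ((3 + 3*(-3)) + 77)² = ((3 - 9) + 77)² = (-6 + 77)² = 71² = 5041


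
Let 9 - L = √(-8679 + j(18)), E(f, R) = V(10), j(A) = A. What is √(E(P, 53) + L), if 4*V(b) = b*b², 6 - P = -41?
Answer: √(259 - I*√8661) ≈ 16.343 - 2.8472*I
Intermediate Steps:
P = 47 (P = 6 - 1*(-41) = 6 + 41 = 47)
V(b) = b³/4 (V(b) = (b*b²)/4 = b³/4)
E(f, R) = 250 (E(f, R) = (¼)*10³ = (¼)*1000 = 250)
L = 9 - I*√8661 (L = 9 - √(-8679 + 18) = 9 - √(-8661) = 9 - I*√8661 ≈ 9.0 - 93.064*I)
√(E(P, 53) + L) = √(250 + (9 - I*√8661)) = √(259 - I*√8661)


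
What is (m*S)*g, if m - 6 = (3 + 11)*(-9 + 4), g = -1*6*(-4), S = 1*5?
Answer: -7680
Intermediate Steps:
S = 5
g = 24 (g = -6*(-4) = 24)
m = -64 (m = 6 + (3 + 11)*(-9 + 4) = 6 + 14*(-5) = 6 - 70 = -64)
(m*S)*g = -64*5*24 = -320*24 = -7680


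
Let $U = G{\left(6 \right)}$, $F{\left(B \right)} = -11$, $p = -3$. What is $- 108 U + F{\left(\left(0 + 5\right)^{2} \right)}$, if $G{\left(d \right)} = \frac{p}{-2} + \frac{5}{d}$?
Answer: $-263$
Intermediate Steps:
$G{\left(d \right)} = \frac{3}{2} + \frac{5}{d}$ ($G{\left(d \right)} = - \frac{3}{-2} + \frac{5}{d} = \left(-3\right) \left(- \frac{1}{2}\right) + \frac{5}{d} = \frac{3}{2} + \frac{5}{d}$)
$U = \frac{7}{3}$ ($U = \frac{3}{2} + \frac{5}{6} = \frac{7}{3} \approx 2.3333$)
$- 108 U + F{\left(\left(0 + 5\right)^{2} \right)} = \left(-108\right) \frac{7}{3} - 11 = -252 - 11 = -263$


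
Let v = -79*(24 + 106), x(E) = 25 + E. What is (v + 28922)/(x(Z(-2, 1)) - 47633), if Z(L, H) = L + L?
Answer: -4663/11903 ≈ -0.39175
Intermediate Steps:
Z(L, H) = 2*L
v = -10270 (v = -79*130 = -10270)
(v + 28922)/(x(Z(-2, 1)) - 47633) = (-10270 + 28922)/((25 + 2*(-2)) - 47633) = 18652/((25 - 4) - 47633) = 18652/(21 - 47633) = 18652/(-47612) = 18652*(-1/47612) = -4663/11903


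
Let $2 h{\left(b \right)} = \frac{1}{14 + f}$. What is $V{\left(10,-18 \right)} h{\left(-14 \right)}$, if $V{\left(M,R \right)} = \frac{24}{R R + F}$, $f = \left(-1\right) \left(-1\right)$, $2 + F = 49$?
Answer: $\frac{4}{1855} \approx 0.0021563$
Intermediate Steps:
$F = 47$ ($F = -2 + 49 = 47$)
$f = 1$
$h{\left(b \right)} = \frac{1}{30}$ ($h{\left(b \right)} = \frac{1}{2 \left(14 + 1\right)} = \frac{1}{2 \cdot 15} = \frac{1}{2} \cdot \frac{1}{15} = \frac{1}{30}$)
$V{\left(M,R \right)} = \frac{24}{47 + R^{2}}$ ($V{\left(M,R \right)} = \frac{24}{R R + 47} = \frac{24}{R^{2} + 47} = \frac{24}{47 + R^{2}}$)
$V{\left(10,-18 \right)} h{\left(-14 \right)} = \frac{24}{47 + \left(-18\right)^{2}} \cdot \frac{1}{30} = \frac{24}{47 + 324} \cdot \frac{1}{30} = \frac{24}{371} \cdot \frac{1}{30} = \frac{4}{1855}$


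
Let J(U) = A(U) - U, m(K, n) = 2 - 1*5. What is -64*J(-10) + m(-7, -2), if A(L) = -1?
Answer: -579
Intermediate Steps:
m(K, n) = -3 (m(K, n) = 2 - 5 = -3)
J(U) = -1 - U
-64*J(-10) + m(-7, -2) = -64*(-1 - 1*(-10)) - 3 = -64*(-1 + 10) - 3 = -64*9 - 3 = -576 - 3 = -579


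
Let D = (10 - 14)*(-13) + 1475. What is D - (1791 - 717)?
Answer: 453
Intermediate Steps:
D = 1527 (D = -4*(-13) + 1475 = 52 + 1475 = 1527)
D - (1791 - 717) = 1527 - (1791 - 717) = 1527 - 1*1074 = 1527 - 1074 = 453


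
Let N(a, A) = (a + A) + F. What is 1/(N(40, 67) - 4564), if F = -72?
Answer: -1/4529 ≈ -0.00022080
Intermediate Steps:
N(a, A) = -72 + A + a (N(a, A) = (a + A) - 72 = (A + a) - 72 = -72 + A + a)
1/(N(40, 67) - 4564) = 1/((-72 + 67 + 40) - 4564) = 1/(35 - 4564) = 1/(-4529) = -1/4529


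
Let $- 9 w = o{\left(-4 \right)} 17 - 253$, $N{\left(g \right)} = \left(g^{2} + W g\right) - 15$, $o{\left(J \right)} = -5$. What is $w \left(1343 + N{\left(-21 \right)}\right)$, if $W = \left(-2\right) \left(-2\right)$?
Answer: $\frac{569530}{9} \approx 63281.0$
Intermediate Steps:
$W = 4$
$N{\left(g \right)} = -15 + g^{2} + 4 g$ ($N{\left(g \right)} = \left(g^{2} + 4 g\right) - 15 = -15 + g^{2} + 4 g$)
$w = \frac{338}{9}$ ($w = - \frac{\left(-5\right) 17 - 253}{9} = - \frac{-85 - 253}{9} = \left(- \frac{1}{9}\right) \left(-338\right) = \frac{338}{9} \approx 37.556$)
$w \left(1343 + N{\left(-21 \right)}\right) = \frac{338 \left(1343 + \left(-15 + \left(-21\right)^{2} + 4 \left(-21\right)\right)\right)}{9} = \frac{338 \left(1343 - -342\right)}{9} = \frac{338 \left(1343 + 342\right)}{9} = \frac{338}{9} \cdot 1685 = \frac{569530}{9}$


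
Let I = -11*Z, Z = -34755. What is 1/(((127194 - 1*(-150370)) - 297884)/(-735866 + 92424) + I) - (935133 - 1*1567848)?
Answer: 77821133888703196/122995557065 ≈ 6.3272e+5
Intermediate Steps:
I = 382305 (I = -11*(-34755) = 382305)
1/(((127194 - 1*(-150370)) - 297884)/(-735866 + 92424) + I) - (935133 - 1*1567848) = 1/(((127194 - 1*(-150370)) - 297884)/(-735866 + 92424) + 382305) - (935133 - 1*1567848) = 1/(((127194 + 150370) - 297884)/(-643442) + 382305) - (935133 - 1567848) = 1/((277564 - 297884)*(-1/643442) + 382305) - 1*(-632715) = 1/(-20320*(-1/643442) + 382305) + 632715 = 1/(10160/321721 + 382305) + 632715 = 1/(122995557065/321721) + 632715 = 321721/122995557065 + 632715 = 77821133888703196/122995557065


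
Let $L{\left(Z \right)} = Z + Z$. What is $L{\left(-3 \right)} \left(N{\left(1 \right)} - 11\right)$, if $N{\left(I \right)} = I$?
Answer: $60$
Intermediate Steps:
$L{\left(Z \right)} = 2 Z$
$L{\left(-3 \right)} \left(N{\left(1 \right)} - 11\right) = 2 \left(-3\right) \left(1 - 11\right) = \left(-6\right) \left(-10\right) = 60$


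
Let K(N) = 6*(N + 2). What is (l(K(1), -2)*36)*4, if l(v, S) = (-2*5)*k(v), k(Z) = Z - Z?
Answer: 0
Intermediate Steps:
k(Z) = 0
K(N) = 12 + 6*N (K(N) = 6*(2 + N) = 12 + 6*N)
l(v, S) = 0 (l(v, S) = -2*5*0 = -10*0 = 0)
(l(K(1), -2)*36)*4 = (0*36)*4 = 0*4 = 0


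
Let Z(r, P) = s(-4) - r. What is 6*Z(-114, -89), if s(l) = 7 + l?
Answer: 702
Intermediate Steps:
Z(r, P) = 3 - r (Z(r, P) = (7 - 4) - r = 3 - r)
6*Z(-114, -89) = 6*(3 - 1*(-114)) = 6*(3 + 114) = 6*117 = 702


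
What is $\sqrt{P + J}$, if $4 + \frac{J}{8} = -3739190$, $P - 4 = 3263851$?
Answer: $i \sqrt{26649697} \approx 5162.3 i$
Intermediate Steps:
$P = 3263855$ ($P = 4 + 3263851 = 3263855$)
$J = -29913552$ ($J = -32 + 8 \left(-3739190\right) = -32 - 29913520 = -29913552$)
$\sqrt{P + J} = \sqrt{3263855 - 29913552} = \sqrt{-26649697} = i \sqrt{26649697}$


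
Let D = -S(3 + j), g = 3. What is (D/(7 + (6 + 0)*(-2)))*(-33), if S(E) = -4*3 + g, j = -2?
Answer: 297/5 ≈ 59.400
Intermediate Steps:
S(E) = -9 (S(E) = -4*3 + 3 = -12 + 3 = -9)
D = 9 (D = -1*(-9) = 9)
(D/(7 + (6 + 0)*(-2)))*(-33) = (9/(7 + (6 + 0)*(-2)))*(-33) = (9/(7 + 6*(-2)))*(-33) = (9/(7 - 12))*(-33) = (9/(-5))*(-33) = (9*(-⅕))*(-33) = -9/5*(-33) = 297/5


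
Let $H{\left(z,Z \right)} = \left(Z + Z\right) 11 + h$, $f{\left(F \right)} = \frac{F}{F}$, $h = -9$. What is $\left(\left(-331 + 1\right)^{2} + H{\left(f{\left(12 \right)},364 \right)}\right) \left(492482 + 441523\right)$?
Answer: $109184250495$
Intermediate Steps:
$f{\left(F \right)} = 1$
$H{\left(z,Z \right)} = -9 + 22 Z$ ($H{\left(z,Z \right)} = \left(Z + Z\right) 11 - 9 = 2 Z 11 - 9 = 22 Z - 9 = -9 + 22 Z$)
$\left(\left(-331 + 1\right)^{2} + H{\left(f{\left(12 \right)},364 \right)}\right) \left(492482 + 441523\right) = \left(\left(-331 + 1\right)^{2} + \left(-9 + 22 \cdot 364\right)\right) \left(492482 + 441523\right) = \left(\left(-330\right)^{2} + \left(-9 + 8008\right)\right) 934005 = \left(108900 + 7999\right) 934005 = 116899 \cdot 934005 = 109184250495$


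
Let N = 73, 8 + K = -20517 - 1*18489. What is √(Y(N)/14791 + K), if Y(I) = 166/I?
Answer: 2*I*√11371068636479587/1079743 ≈ 197.52*I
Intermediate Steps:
K = -39014 (K = -8 + (-20517 - 1*18489) = -8 + (-20517 - 18489) = -8 - 39006 = -39014)
√(Y(N)/14791 + K) = √((166/73)/14791 - 39014) = √((166*(1/73))*(1/14791) - 39014) = √((166/73)*(1/14791) - 39014) = √(166/1079743 - 39014) = √(-42125093236/1079743) = 2*I*√11371068636479587/1079743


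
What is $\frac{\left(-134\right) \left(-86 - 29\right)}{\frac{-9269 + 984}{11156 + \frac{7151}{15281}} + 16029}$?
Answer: $\frac{1313563709835}{1366264583269} \approx 0.96143$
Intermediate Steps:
$\frac{\left(-134\right) \left(-86 - 29\right)}{\frac{-9269 + 984}{11156 + \frac{7151}{15281}} + 16029} = \frac{\left(-134\right) \left(-115\right)}{- \frac{8285}{11156 + 7151 \cdot \frac{1}{15281}} + 16029} = \frac{15410}{- \frac{8285}{11156 + \frac{7151}{15281}} + 16029} = \frac{15410}{- \frac{8285}{\frac{170481987}{15281}} + 16029} = \frac{15410}{\left(-8285\right) \frac{15281}{170481987} + 16029} = \frac{15410}{- \frac{126603085}{170481987} + 16029} = \frac{15410}{\frac{2732529166538}{170481987}} = 15410 \cdot \frac{170481987}{2732529166538} = \frac{1313563709835}{1366264583269}$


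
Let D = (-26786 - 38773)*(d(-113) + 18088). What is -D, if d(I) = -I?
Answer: 1193239359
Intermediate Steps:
D = -1193239359 (D = (-26786 - 38773)*(-1*(-113) + 18088) = -65559*(113 + 18088) = -65559*18201 = -1193239359)
-D = -1*(-1193239359) = 1193239359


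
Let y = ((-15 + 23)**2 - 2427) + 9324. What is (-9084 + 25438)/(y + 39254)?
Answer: 1258/3555 ≈ 0.35387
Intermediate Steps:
y = 6961 (y = (8**2 - 2427) + 9324 = (64 - 2427) + 9324 = -2363 + 9324 = 6961)
(-9084 + 25438)/(y + 39254) = (-9084 + 25438)/(6961 + 39254) = 16354/46215 = 16354*(1/46215) = 1258/3555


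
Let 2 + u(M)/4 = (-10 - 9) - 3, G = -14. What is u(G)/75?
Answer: -32/25 ≈ -1.2800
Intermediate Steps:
u(M) = -96 (u(M) = -8 + 4*((-10 - 9) - 3) = -8 + 4*(-19 - 3) = -8 + 4*(-22) = -8 - 88 = -96)
u(G)/75 = -96/75 = -96*1/75 = -32/25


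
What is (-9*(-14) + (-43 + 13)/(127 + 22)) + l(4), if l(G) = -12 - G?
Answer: 16360/149 ≈ 109.80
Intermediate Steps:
(-9*(-14) + (-43 + 13)/(127 + 22)) + l(4) = (-9*(-14) + (-43 + 13)/(127 + 22)) + (-12 - 1*4) = (126 - 30/149) + (-12 - 4) = (126 - 30*1/149) - 16 = (126 - 30/149) - 16 = 18744/149 - 16 = 16360/149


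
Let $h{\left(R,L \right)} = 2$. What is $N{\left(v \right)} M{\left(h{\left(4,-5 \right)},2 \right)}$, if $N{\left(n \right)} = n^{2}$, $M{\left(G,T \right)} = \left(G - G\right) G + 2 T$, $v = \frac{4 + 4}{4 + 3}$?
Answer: $\frac{256}{49} \approx 5.2245$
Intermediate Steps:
$v = \frac{8}{7} \approx 1.1429$
$M{\left(G,T \right)} = 2 T$ ($M{\left(G,T \right)} = 0 G + 2 T = 0 + 2 T = 2 T$)
$N{\left(v \right)} M{\left(h{\left(4,-5 \right)},2 \right)} = \left(\frac{8}{7}\right)^{2} \cdot 2 \cdot 2 = \frac{64}{49} \cdot 4 = \frac{256}{49}$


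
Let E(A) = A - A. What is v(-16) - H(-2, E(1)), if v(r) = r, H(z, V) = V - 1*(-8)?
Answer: -24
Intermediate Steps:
E(A) = 0
H(z, V) = 8 + V (H(z, V) = V + 8 = 8 + V)
v(-16) - H(-2, E(1)) = -16 - (8 + 0) = -16 - 1*8 = -16 - 8 = -24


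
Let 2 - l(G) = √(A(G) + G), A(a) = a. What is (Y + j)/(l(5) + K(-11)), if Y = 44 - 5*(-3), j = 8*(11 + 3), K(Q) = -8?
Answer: -513/13 + 171*√10/26 ≈ -18.663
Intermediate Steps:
j = 112 (j = 8*14 = 112)
Y = 59 (Y = 44 - 1*(-15) = 44 + 15 = 59)
l(G) = 2 - √2*√G (l(G) = 2 - √(G + G) = 2 - √(2*G) = 2 - √2*√G)
(Y + j)/(l(5) + K(-11)) = (59 + 112)/((2 - √2*√5) - 8) = 171/((2 - √10) - 8) = 171/(-6 - √10)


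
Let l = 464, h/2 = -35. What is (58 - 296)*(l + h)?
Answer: -93772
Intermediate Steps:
h = -70 (h = 2*(-35) = -70)
(58 - 296)*(l + h) = (58 - 296)*(464 - 70) = -238*394 = -93772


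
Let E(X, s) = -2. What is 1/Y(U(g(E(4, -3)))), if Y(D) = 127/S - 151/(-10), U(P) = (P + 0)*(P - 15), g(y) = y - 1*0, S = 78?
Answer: 195/3262 ≈ 0.059779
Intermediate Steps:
g(y) = y (g(y) = y + 0 = y)
U(P) = P*(-15 + P)
Y(D) = 3262/195 (Y(D) = 127/78 - 151/(-10) = 127*(1/78) - 151*(-⅒) = 127/78 + 151/10 = 3262/195)
1/Y(U(g(E(4, -3)))) = 1/(3262/195) = 195/3262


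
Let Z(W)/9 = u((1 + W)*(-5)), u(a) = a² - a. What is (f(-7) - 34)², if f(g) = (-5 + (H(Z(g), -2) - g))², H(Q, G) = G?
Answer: 1156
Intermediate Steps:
Z(W) = 9*(-6 - 5*W)*(-5 - 5*W) (Z(W) = 9*(((1 + W)*(-5))*(-1 + (1 + W)*(-5))) = 9*((-5 - 5*W)*(-1 + (-5 - 5*W))) = 9*((-5 - 5*W)*(-6 - 5*W)) = 9*((-6 - 5*W)*(-5 - 5*W)) = 9*(-6 - 5*W)*(-5 - 5*W))
f(g) = (-7 - g)² (f(g) = (-5 + (-2 - g))² = (-7 - g)²)
(f(-7) - 34)² = ((7 - 7)² - 34)² = (0² - 34)² = (0 - 34)² = (-34)² = 1156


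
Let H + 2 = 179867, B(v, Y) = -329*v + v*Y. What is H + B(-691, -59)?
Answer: 447973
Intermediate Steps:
B(v, Y) = -329*v + Y*v
H = 179865 (H = -2 + 179867 = 179865)
H + B(-691, -59) = 179865 - 691*(-329 - 59) = 179865 - 691*(-388) = 179865 + 268108 = 447973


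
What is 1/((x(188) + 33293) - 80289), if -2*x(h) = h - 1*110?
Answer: -1/47035 ≈ -2.1261e-5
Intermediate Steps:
x(h) = 55 - h/2 (x(h) = -(h - 1*110)/2 = -(h - 110)/2 = -(-110 + h)/2 = 55 - h/2)
1/((x(188) + 33293) - 80289) = 1/(((55 - ½*188) + 33293) - 80289) = 1/(((55 - 94) + 33293) - 80289) = 1/((-39 + 33293) - 80289) = 1/(33254 - 80289) = 1/(-47035) = -1/47035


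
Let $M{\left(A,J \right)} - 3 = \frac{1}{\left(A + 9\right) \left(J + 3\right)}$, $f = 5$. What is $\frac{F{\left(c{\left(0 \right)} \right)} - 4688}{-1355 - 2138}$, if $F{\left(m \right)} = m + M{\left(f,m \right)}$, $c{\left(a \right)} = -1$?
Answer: $\frac{131207}{97804} \approx 1.3415$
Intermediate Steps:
$M{\left(A,J \right)} = 3 + \frac{1}{\left(3 + J\right) \left(9 + A\right)}$ ($M{\left(A,J \right)} = 3 + \frac{1}{\left(A + 9\right) \left(J + 3\right)} = 3 + \frac{1}{\left(9 + A\right) \left(3 + J\right)} = 3 + \frac{1}{\left(3 + J\right) \left(9 + A\right)}$)
$F{\left(m \right)} = m + \frac{127 + 42 m}{42 + 14 m}$ ($F{\left(m \right)} = m + \frac{82 + 9 \cdot 5 + 27 m + 3 \cdot 5 m}{27 + 3 \cdot 5 + 9 m + 5 m} = m + \frac{82 + 45 + 27 m + 15 m}{27 + 15 + 9 m + 5 m} = m + \frac{127 + 42 m}{42 + 14 m}$)
$\frac{F{\left(c{\left(0 \right)} \right)} - 4688}{-1355 - 2138} = \frac{\frac{\frac{127}{14} + \left(-1\right)^{2} + 6 \left(-1\right)}{3 - 1} - 4688}{-1355 - 2138} = \frac{\frac{\frac{127}{14} + 1 - 6}{2} - 4688}{-3493} = \left(\frac{1}{2} \cdot \frac{57}{14} - 4688\right) \left(- \frac{1}{3493}\right) = \left(\frac{57}{28} - 4688\right) \left(- \frac{1}{3493}\right) = \left(- \frac{131207}{28}\right) \left(- \frac{1}{3493}\right) = \frac{131207}{97804}$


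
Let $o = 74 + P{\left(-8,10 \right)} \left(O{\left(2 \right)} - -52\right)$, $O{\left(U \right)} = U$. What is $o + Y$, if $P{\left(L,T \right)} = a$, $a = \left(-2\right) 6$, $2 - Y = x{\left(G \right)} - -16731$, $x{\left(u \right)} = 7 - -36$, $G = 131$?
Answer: $-17346$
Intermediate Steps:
$x{\left(u \right)} = 43$ ($x{\left(u \right)} = 7 + 36 = 43$)
$Y = -16772$ ($Y = 2 - \left(43 - -16731\right) = 2 - \left(43 + 16731\right) = 2 - 16774 = -16772$)
$a = -12$
$P{\left(L,T \right)} = -12$
$o = -574$ ($o = 74 - 12 \left(2 - -52\right) = 74 - 12 \left(2 + 52\right) = 74 - 648 = -574$)
$o + Y = -574 - 16772 = -17346$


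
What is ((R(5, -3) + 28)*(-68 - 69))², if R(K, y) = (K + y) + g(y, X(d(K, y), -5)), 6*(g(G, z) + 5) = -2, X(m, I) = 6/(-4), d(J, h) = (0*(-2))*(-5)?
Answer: 102779044/9 ≈ 1.1420e+7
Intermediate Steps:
d(J, h) = 0 (d(J, h) = 0*(-5) = 0)
X(m, I) = -3/2 (X(m, I) = 6*(-¼) = -3/2)
g(G, z) = -16/3 (g(G, z) = -5 + (⅙)*(-2) = -5 - ⅓ = -16/3)
R(K, y) = -16/3 + K + y (R(K, y) = (K + y) - 16/3 = -16/3 + K + y)
((R(5, -3) + 28)*(-68 - 69))² = (((-16/3 + 5 - 3) + 28)*(-68 - 69))² = ((-10/3 + 28)*(-137))² = ((74/3)*(-137))² = (-10138/3)² = 102779044/9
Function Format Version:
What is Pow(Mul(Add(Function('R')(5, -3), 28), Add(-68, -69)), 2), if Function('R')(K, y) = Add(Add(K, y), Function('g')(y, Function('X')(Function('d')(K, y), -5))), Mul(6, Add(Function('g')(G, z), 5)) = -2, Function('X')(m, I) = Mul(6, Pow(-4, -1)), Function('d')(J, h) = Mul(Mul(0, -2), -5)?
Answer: Rational(102779044, 9) ≈ 1.1420e+7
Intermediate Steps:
Function('d')(J, h) = 0 (Function('d')(J, h) = Mul(0, -5) = 0)
Function('X')(m, I) = Rational(-3, 2) (Function('X')(m, I) = Mul(6, Rational(-1, 4)) = Rational(-3, 2))
Function('g')(G, z) = Rational(-16, 3) (Function('g')(G, z) = Add(-5, Mul(Rational(1, 6), -2)) = Add(-5, Rational(-1, 3)) = Rational(-16, 3))
Function('R')(K, y) = Add(Rational(-16, 3), K, y) (Function('R')(K, y) = Add(Add(K, y), Rational(-16, 3)) = Add(Rational(-16, 3), K, y))
Pow(Mul(Add(Function('R')(5, -3), 28), Add(-68, -69)), 2) = Pow(Mul(Add(Add(Rational(-16, 3), 5, -3), 28), Add(-68, -69)), 2) = Pow(Mul(Add(Rational(-10, 3), 28), -137), 2) = Pow(Mul(Rational(74, 3), -137), 2) = Pow(Rational(-10138, 3), 2) = Rational(102779044, 9)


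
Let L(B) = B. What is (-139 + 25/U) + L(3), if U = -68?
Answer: -9273/68 ≈ -136.37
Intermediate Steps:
(-139 + 25/U) + L(3) = (-139 + 25/(-68)) + 3 = (-139 + 25*(-1/68)) + 3 = (-139 - 25/68) + 3 = -9477/68 + 3 = -9273/68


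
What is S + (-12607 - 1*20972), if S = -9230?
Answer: -42809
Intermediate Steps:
S + (-12607 - 1*20972) = -9230 + (-12607 - 1*20972) = -9230 + (-12607 - 20972) = -9230 - 33579 = -42809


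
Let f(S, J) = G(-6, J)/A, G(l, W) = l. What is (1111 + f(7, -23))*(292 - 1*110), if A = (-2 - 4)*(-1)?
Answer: 202020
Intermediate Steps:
A = 6 (A = -6*(-1) = 6)
f(S, J) = -1 (f(S, J) = -6/6 = -6*1/6 = -1)
(1111 + f(7, -23))*(292 - 1*110) = (1111 - 1)*(292 - 1*110) = 1110*(292 - 110) = 1110*182 = 202020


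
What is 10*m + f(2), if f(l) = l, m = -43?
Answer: -428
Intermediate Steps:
10*m + f(2) = 10*(-43) + 2 = -430 + 2 = -428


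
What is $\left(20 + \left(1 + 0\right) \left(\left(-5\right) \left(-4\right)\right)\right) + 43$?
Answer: $83$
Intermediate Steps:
$\left(20 + \left(1 + 0\right) \left(\left(-5\right) \left(-4\right)\right)\right) + 43 = \left(20 + 1 \cdot 20\right) + 43 = \left(20 + 20\right) + 43 = 40 + 43 = 83$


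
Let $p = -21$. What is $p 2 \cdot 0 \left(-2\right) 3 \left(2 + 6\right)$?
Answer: $0$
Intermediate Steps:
$p 2 \cdot 0 \left(-2\right) 3 \left(2 + 6\right) = - 21 \cdot 2 \cdot 0 \left(-2\right) 3 \left(2 + 6\right) = - 21 \cdot 0 \left(-2\right) 3 \cdot 8 = \left(-21\right) 0 \cdot 24 = 0 \cdot 24 = 0$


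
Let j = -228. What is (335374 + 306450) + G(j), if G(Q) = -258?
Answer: 641566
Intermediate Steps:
(335374 + 306450) + G(j) = (335374 + 306450) - 258 = 641824 - 258 = 641566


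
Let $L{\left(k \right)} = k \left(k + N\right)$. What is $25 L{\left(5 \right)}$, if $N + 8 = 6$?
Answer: $375$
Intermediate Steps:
$N = -2$ ($N = -8 + 6 = -2$)
$L{\left(k \right)} = k \left(-2 + k\right)$ ($L{\left(k \right)} = k \left(k - 2\right) = k \left(-2 + k\right)$)
$25 L{\left(5 \right)} = 25 \cdot 5 \left(-2 + 5\right) = 25 \cdot 5 \cdot 3 = 25 \cdot 15 = 375$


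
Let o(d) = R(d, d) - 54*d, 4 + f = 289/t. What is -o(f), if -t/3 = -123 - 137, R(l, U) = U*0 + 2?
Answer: -25739/130 ≈ -197.99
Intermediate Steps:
R(l, U) = 2 (R(l, U) = 0 + 2 = 2)
t = 780 (t = -3*(-123 - 137) = -3*(-260) = 780)
f = -2831/780 (f = -4 + 289/780 = -2831/780 ≈ -3.6295)
o(d) = 2 - 54*d
-o(f) = -(2 - 54*(-2831/780)) = -(2 + 25479/130) = -1*25739/130 = -25739/130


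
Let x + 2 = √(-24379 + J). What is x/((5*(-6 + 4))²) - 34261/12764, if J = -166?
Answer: -862907/319100 + I*√24545/100 ≈ -2.7042 + 1.5667*I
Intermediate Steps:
x = -2 + I*√24545 (x = -2 + √(-24379 - 166) = -2 + √(-24545) = -2 + I*√24545 ≈ -2.0 + 156.67*I)
x/((5*(-6 + 4))²) - 34261/12764 = (-2 + I*√24545)/((5*(-6 + 4))²) - 34261/12764 = (-2 + I*√24545)/((5*(-2))²) - 34261*1/12764 = (-2 + I*√24545)/((-10)²) - 34261/12764 = (-2 + I*√24545)/100 - 34261/12764 = (-2 + I*√24545)*(1/100) - 34261/12764 = (-1/50 + I*√24545/100) - 34261/12764 = -862907/319100 + I*√24545/100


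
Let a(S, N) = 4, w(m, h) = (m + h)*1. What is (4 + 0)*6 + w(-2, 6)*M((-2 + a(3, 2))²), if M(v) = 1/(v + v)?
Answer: 49/2 ≈ 24.500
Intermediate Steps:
w(m, h) = h + m (w(m, h) = (h + m)*1 = h + m)
M(v) = 1/(2*v)
(4 + 0)*6 + w(-2, 6)*M((-2 + a(3, 2))²) = (4 + 0)*6 + (6 - 2)*(1/(2*((-2 + 4)²))) = 4*6 + 4*(1/(2*(2²))) = 24 + 4*((½)/4) = 24 + 4*((½)*(¼)) = 24 + 4*(⅛) = 24 + ½ = 49/2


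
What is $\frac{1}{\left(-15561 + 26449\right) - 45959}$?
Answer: $- \frac{1}{35071} \approx -2.8514 \cdot 10^{-5}$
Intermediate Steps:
$\frac{1}{\left(-15561 + 26449\right) - 45959} = \frac{1}{10888 - 45959} = \frac{1}{-35071} = - \frac{1}{35071}$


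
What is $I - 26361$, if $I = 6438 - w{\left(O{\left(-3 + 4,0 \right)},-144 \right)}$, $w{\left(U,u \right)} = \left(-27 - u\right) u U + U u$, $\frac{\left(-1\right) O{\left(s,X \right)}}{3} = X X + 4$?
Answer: $-223827$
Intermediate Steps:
$O{\left(s,X \right)} = -12 - 3 X^{2}$ ($O{\left(s,X \right)} = - 3 \left(X X + 4\right) = - 3 \left(X^{2} + 4\right) = - 3 \left(4 + X^{2}\right) = -12 - 3 X^{2}$)
$w{\left(U,u \right)} = U u + U u \left(-27 - u\right)$ ($w{\left(U,u \right)} = u \left(-27 - u\right) U + U u = U u \left(-27 - u\right) + U u = U u + U u \left(-27 - u\right)$)
$I = -197466$ ($I = 6438 - \left(-1\right) \left(-12 - 3 \cdot 0^{2}\right) \left(-144\right) \left(26 - 144\right) = 6438 - \left(-1\right) \left(-12 - 0\right) \left(-144\right) \left(-118\right) = 6438 - \left(-1\right) \left(-12 + 0\right) \left(-144\right) \left(-118\right) = 6438 - \left(-1\right) \left(-12\right) \left(-144\right) \left(-118\right) = 6438 - 203904 = -197466$)
$I - 26361 = -197466 - 26361 = -223827$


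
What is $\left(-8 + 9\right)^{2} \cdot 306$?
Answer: $306$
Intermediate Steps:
$\left(-8 + 9\right)^{2} \cdot 306 = 1^{2} \cdot 306 = 1 \cdot 306 = 306$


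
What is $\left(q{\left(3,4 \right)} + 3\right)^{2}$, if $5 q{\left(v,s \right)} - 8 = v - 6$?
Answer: $16$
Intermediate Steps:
$q{\left(v,s \right)} = \frac{2}{5} + \frac{v}{5}$ ($q{\left(v,s \right)} = \frac{8}{5} + \frac{v - 6}{5} = \frac{8}{5} + \frac{-6 + v}{5} = \frac{8}{5} + \left(- \frac{6}{5} + \frac{v}{5}\right) = \frac{2}{5} + \frac{v}{5}$)
$\left(q{\left(3,4 \right)} + 3\right)^{2} = \left(\left(\frac{2}{5} + \frac{1}{5} \cdot 3\right) + 3\right)^{2} = \left(\left(\frac{2}{5} + \frac{3}{5}\right) + 3\right)^{2} = \left(1 + 3\right)^{2} = 4^{2} = 16$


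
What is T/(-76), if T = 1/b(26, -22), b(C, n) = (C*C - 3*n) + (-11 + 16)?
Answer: -1/56772 ≈ -1.7614e-5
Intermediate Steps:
b(C, n) = 5 + C**2 - 3*n (b(C, n) = (C**2 - 3*n) + 5 = 5 + C**2 - 3*n)
T = 1/747 (T = 1/(5 + 26**2 - 3*(-22)) = 1/(5 + 676 + 66) = 1/747 ≈ 0.0013387)
T/(-76) = (1/747)/(-76) = (1/747)*(-1/76) = -1/56772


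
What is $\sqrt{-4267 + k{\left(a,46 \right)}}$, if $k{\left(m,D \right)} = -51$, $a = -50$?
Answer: $i \sqrt{4318} \approx 65.711 i$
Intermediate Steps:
$\sqrt{-4267 + k{\left(a,46 \right)}} = \sqrt{-4267 - 51} = \sqrt{-4318} = i \sqrt{4318}$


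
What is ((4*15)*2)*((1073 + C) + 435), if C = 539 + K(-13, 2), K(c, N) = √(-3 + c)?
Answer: 245640 + 480*I ≈ 2.4564e+5 + 480.0*I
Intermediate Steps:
C = 539 + 4*I (C = 539 + √(-3 - 13) = 539 + √(-16) = 539 + 4*I ≈ 539.0 + 4.0*I)
((4*15)*2)*((1073 + C) + 435) = ((4*15)*2)*((1073 + (539 + 4*I)) + 435) = (60*2)*((1612 + 4*I) + 435) = 120*(2047 + 4*I) = 245640 + 480*I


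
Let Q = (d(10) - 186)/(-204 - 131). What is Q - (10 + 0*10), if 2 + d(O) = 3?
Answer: -633/67 ≈ -9.4478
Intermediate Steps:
d(O) = 1 (d(O) = -2 + 3 = 1)
Q = 37/67 (Q = (1 - 186)/(-204 - 131) = -185/(-335) = -185*(-1/335) = 37/67 ≈ 0.55224)
Q - (10 + 0*10) = 37/67 - (10 + 0*10) = 37/67 - (10 + 0) = 37/67 - 1*10 = 37/67 - 10 = -633/67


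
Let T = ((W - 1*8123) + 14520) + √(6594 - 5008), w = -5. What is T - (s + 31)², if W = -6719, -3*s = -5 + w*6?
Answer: -19282/9 + √1586 ≈ -2102.6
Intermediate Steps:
s = 35/3 (s = -(-5 - 5*6)/3 = -(-5 - 30)/3 = -⅓*(-35) = 35/3 ≈ 11.667)
T = -322 + √1586 (T = ((-6719 - 1*8123) + 14520) + √(6594 - 5008) = ((-6719 - 8123) + 14520) + √1586 = (-14842 + 14520) + √1586 = -322 + √1586 ≈ -282.18)
T - (s + 31)² = (-322 + √1586) - (35/3 + 31)² = (-322 + √1586) - (128/3)² = (-322 + √1586) - 1*16384/9 = (-322 + √1586) - 16384/9 = -19282/9 + √1586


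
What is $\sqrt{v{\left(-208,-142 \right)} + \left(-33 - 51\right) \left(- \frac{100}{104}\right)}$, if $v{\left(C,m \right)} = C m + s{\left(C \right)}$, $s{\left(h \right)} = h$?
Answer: $\frac{\sqrt{4970082}}{13} \approx 171.49$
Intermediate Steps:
$v{\left(C,m \right)} = C + C m$ ($v{\left(C,m \right)} = C m + C = C + C m$)
$\sqrt{v{\left(-208,-142 \right)} + \left(-33 - 51\right) \left(- \frac{100}{104}\right)} = \sqrt{- 208 \left(1 - 142\right) + \left(-33 - 51\right) \left(- \frac{100}{104}\right)} = \sqrt{\left(-208\right) \left(-141\right) - 84 \left(\left(-100\right) \frac{1}{104}\right)} = \sqrt{29328 - - \frac{1050}{13}} = \sqrt{29328 + \frac{1050}{13}} = \sqrt{\frac{382314}{13}} = \frac{\sqrt{4970082}}{13}$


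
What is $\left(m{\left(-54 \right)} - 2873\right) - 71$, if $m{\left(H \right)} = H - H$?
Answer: $-2944$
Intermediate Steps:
$m{\left(H \right)} = 0$
$\left(m{\left(-54 \right)} - 2873\right) - 71 = \left(0 - 2873\right) - 71 = -2873 - 71 = -2944$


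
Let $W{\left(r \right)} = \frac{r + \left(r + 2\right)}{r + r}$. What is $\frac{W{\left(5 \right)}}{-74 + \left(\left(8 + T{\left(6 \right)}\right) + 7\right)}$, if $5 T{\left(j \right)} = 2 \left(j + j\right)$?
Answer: $- \frac{6}{271} \approx -0.02214$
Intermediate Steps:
$T{\left(j \right)} = \frac{4 j}{5}$ ($T{\left(j \right)} = \frac{2 \left(j + j\right)}{5} = \frac{2 \cdot 2 j}{5} = \frac{4 j}{5}$)
$W{\left(r \right)} = \frac{2 + 2 r}{2 r}$ ($W{\left(r \right)} = \frac{r + \left(2 + r\right)}{2 r} = \left(2 + 2 r\right) \frac{1}{2 r} = \frac{2 + 2 r}{2 r}$)
$\frac{W{\left(5 \right)}}{-74 + \left(\left(8 + T{\left(6 \right)}\right) + 7\right)} = \frac{\frac{1}{5} \left(1 + 5\right)}{-74 + \left(\left(8 + \frac{4}{5} \cdot 6\right) + 7\right)} = \frac{\frac{1}{5} \cdot 6}{-74 + \left(\left(8 + \frac{24}{5}\right) + 7\right)} = \frac{1}{-74 + \left(\frac{64}{5} + 7\right)} \frac{6}{5} = \frac{1}{-74 + \frac{99}{5}} \cdot \frac{6}{5} = \frac{1}{- \frac{271}{5}} \cdot \frac{6}{5} = \left(- \frac{5}{271}\right) \frac{6}{5} = - \frac{6}{271}$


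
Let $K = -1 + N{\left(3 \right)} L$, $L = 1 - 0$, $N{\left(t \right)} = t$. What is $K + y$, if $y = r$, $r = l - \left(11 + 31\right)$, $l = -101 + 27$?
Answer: $-114$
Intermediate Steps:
$l = -74$
$L = 1$ ($L = 1 + 0 = 1$)
$r = -116$ ($r = -74 - \left(11 + 31\right) = -74 - 42 = -116$)
$y = -116$
$K = 2$ ($K = -1 + 3 \cdot 1 = -1 + 3 = 2$)
$K + y = 2 - 116 = -114$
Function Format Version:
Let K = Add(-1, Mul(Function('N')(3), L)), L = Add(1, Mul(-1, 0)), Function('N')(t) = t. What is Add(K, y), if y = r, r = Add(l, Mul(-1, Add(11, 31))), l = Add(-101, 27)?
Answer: -114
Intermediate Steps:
l = -74
L = 1 (L = Add(1, 0) = 1)
r = -116 (r = Add(-74, Mul(-1, Add(11, 31))) = Add(-74, Mul(-1, 42)) = Add(-74, -42) = -116)
y = -116
K = 2 (K = Add(-1, Mul(3, 1)) = Add(-1, 3) = 2)
Add(K, y) = Add(2, -116) = -114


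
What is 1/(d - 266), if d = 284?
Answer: 1/18 ≈ 0.055556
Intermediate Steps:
1/(d - 266) = 1/(284 - 266) = 1/18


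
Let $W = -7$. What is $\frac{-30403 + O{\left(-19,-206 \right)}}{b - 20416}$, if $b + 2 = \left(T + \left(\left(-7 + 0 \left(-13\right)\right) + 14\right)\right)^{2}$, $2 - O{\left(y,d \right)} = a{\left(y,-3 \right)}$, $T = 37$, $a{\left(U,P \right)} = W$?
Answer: $\frac{15197}{9241} \approx 1.6445$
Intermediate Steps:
$a{\left(U,P \right)} = -7$
$O{\left(y,d \right)} = 9$ ($O{\left(y,d \right)} = 2 - -7 = 2 + 7 = 9$)
$b = 1934$ ($b = -2 + \left(37 + \left(\left(-7 + 0 \left(-13\right)\right) + 14\right)\right)^{2} = -2 + \left(37 + \left(\left(-7 + 0\right) + 14\right)\right)^{2} = -2 + \left(37 + \left(-7 + 14\right)\right)^{2} = -2 + \left(37 + 7\right)^{2} = -2 + 44^{2} = -2 + 1936 = 1934$)
$\frac{-30403 + O{\left(-19,-206 \right)}}{b - 20416} = \frac{-30403 + 9}{1934 - 20416} = - \frac{30394}{-18482} = \left(-30394\right) \left(- \frac{1}{18482}\right) = \frac{15197}{9241}$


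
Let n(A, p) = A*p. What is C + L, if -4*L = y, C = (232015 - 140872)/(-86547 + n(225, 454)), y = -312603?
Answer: 1625969727/20804 ≈ 78157.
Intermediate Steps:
C = 30381/5201 (C = (232015 - 140872)/(-86547 + 225*454) = 91143/(-86547 + 102150) = 91143/15603 = 91143*(1/15603) = 30381/5201 ≈ 5.8414)
L = 312603/4 (L = -¼*(-312603) = 312603/4 ≈ 78151.)
C + L = 30381/5201 + 312603/4 = 1625969727/20804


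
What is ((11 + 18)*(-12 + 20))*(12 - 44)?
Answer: -7424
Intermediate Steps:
((11 + 18)*(-12 + 20))*(12 - 44) = (29*8)*(-32) = 232*(-32) = -7424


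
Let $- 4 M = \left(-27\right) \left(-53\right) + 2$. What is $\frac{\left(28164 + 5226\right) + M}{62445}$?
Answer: $\frac{132127}{249780} \approx 0.52897$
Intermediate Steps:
$M = - \frac{1433}{4}$ ($M = - \frac{\left(-27\right) \left(-53\right) + 2}{4} = - \frac{1431 + 2}{4} = \left(- \frac{1}{4}\right) 1433 = - \frac{1433}{4} \approx -358.25$)
$\frac{\left(28164 + 5226\right) + M}{62445} = \frac{\left(28164 + 5226\right) - \frac{1433}{4}}{62445} = \left(33390 - \frac{1433}{4}\right) \frac{1}{62445} = \frac{132127}{4} \cdot \frac{1}{62445} = \frac{132127}{249780}$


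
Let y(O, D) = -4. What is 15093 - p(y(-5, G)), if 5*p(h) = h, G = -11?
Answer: 75469/5 ≈ 15094.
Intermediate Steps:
p(h) = h/5
15093 - p(y(-5, G)) = 15093 - (-4)/5 = 15093 - 1*(-4/5) = 15093 + 4/5 = 75469/5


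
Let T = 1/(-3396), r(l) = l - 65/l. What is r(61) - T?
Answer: 12415837/207156 ≈ 59.935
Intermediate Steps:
T = -1/3396 ≈ -0.00029446
r(61) - T = (61 - 65/61) - 1*(-1/3396) = (61 - 65*1/61) + 1/3396 = (61 - 65/61) + 1/3396 = 3656/61 + 1/3396 = 12415837/207156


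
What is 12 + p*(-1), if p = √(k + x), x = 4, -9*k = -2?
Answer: 12 - √38/3 ≈ 9.9452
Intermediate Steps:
k = 2/9 (k = -⅑*(-2) = 2/9 ≈ 0.22222)
p = √38/3 (p = √(2/9 + 4) = √(38/9) = √38/3 ≈ 2.0548)
12 + p*(-1) = 12 + (√38/3)*(-1) = 12 - √38/3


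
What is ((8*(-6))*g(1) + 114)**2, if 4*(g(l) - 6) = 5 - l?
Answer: 49284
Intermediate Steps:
g(l) = 29/4 - l/4 (g(l) = 6 + (5 - l)/4 = 6 + (5/4 - l/4) = 29/4 - l/4)
((8*(-6))*g(1) + 114)**2 = ((8*(-6))*(29/4 - 1/4*1) + 114)**2 = (-48*(29/4 - 1/4) + 114)**2 = (-48*7 + 114)**2 = (-336 + 114)**2 = (-222)**2 = 49284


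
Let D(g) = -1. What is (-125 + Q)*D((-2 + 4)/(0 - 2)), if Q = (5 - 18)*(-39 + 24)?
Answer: -70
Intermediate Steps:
Q = 195 (Q = -13*(-15) = 195)
(-125 + Q)*D((-2 + 4)/(0 - 2)) = (-125 + 195)*(-1) = 70*(-1) = -70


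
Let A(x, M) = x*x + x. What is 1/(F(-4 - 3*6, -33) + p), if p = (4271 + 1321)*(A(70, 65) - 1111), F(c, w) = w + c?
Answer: 1/21579473 ≈ 4.6340e-8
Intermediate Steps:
A(x, M) = x + x² (A(x, M) = x² + x = x + x²)
F(c, w) = c + w
p = 21579528 (p = (4271 + 1321)*(70*(1 + 70) - 1111) = 5592*(70*71 - 1111) = 5592*(4970 - 1111) = 5592*3859 = 21579528)
1/(F(-4 - 3*6, -33) + p) = 1/(((-4 - 3*6) - 33) + 21579528) = 1/(((-4 - 18) - 33) + 21579528) = 1/((-22 - 33) + 21579528) = 1/(-55 + 21579528) = 1/21579473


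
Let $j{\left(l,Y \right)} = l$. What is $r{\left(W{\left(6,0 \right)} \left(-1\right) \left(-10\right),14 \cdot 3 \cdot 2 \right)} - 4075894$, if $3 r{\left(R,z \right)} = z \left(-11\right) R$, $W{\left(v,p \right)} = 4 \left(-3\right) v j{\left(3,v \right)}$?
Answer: $-3410614$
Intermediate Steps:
$W{\left(v,p \right)} = - 36 v$ ($W{\left(v,p \right)} = 4 \left(-3\right) v 3 = - 12 v 3 = - 36 v$)
$r{\left(R,z \right)} = - \frac{11 R z}{3}$ ($r{\left(R,z \right)} = \frac{z \left(-11\right) R}{3} = \frac{- 11 z R}{3} = \frac{\left(-11\right) R z}{3} = - \frac{11 R z}{3}$)
$r{\left(W{\left(6,0 \right)} \left(-1\right) \left(-10\right),14 \cdot 3 \cdot 2 \right)} - 4075894 = - \frac{11 \left(-36\right) 6 \left(-1\right) \left(-10\right) 14 \cdot 3 \cdot 2}{3} - 4075894 = - \frac{11 \left(-216\right) \left(-1\right) \left(-10\right) 42 \cdot 2}{3} - 4075894 = \left(- \frac{11}{3}\right) 216 \left(-10\right) 84 - 4075894 = \left(- \frac{11}{3}\right) \left(-2160\right) 84 - 4075894 = 665280 - 4075894 = -3410614$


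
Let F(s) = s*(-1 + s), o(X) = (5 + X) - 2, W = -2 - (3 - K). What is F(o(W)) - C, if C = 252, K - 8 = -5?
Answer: -252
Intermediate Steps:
K = 3 (K = 8 - 5 = 3)
W = -2 (W = -2 - (3 - 1*3) = -2 - (3 - 3) = -2 - 1*0 = -2 + 0 = -2)
o(X) = 3 + X
F(o(W)) - C = (3 - 2)*(-1 + (3 - 2)) - 1*252 = 1*(-1 + 1) - 252 = 1*0 - 252 = 0 - 252 = -252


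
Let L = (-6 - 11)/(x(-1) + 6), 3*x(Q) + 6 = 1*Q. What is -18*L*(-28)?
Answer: -25704/11 ≈ -2336.7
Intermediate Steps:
x(Q) = -2 + Q/3 (x(Q) = -2 + (1*Q)/3 = -2 + Q/3)
L = -51/11 (L = (-6 - 11)/((-2 + (⅓)*(-1)) + 6) = -17/((-2 - ⅓) + 6) = -17/(-7/3 + 6) = -17/11/3 = -17*3/11 = -51/11 ≈ -4.6364)
-18*L*(-28) = -18*(-51/11)*(-28) = (918/11)*(-28) = -25704/11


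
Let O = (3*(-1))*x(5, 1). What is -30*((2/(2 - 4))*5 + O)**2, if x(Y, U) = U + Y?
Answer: -15870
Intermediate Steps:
O = -18 (O = (3*(-1))*(1 + 5) = -3*6 = -18)
-30*((2/(2 - 4))*5 + O)**2 = -30*((2/(2 - 4))*5 - 18)**2 = -30*((2/(-2))*5 - 18)**2 = -30*(-1/2*2*5 - 18)**2 = -30*(-1*5 - 18)**2 = -30*(-5 - 18)**2 = -30*(-23)**2 = -30*529 = -15870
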